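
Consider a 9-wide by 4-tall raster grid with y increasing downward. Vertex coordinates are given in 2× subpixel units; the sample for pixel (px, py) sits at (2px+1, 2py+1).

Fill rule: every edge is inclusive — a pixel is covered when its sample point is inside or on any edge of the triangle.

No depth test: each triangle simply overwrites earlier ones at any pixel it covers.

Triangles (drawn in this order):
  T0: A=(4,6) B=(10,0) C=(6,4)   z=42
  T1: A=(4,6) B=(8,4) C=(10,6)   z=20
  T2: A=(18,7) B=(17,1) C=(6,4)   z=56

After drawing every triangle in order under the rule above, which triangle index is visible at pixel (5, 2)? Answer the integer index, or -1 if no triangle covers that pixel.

T0:
  degenerate (2·area = 0) — covers nothing
T1:
  2·area = 12
  edge (4, 6)→(8, 4): d=(4,-2) inclusive
  edge (8, 4)→(10, 6): d=(2,2) inclusive
  edge (10, 6)→(4, 6): d=(-6,0) inclusive
    (2,0)@(5, 1): e=[-18,0,30] → ·  [on edge]
    (3,1)@(7, 3): e=[-6,0,18] → ·  [on edge]
    (3,2)@(7, 5): e=[2,4,6] → #
    (4,2)@(9, 5): e=[6,0,6] → #  [on edge]
    (5,2)@(11, 5): e=[10,-4,6] → ·
    (3,3)@(7, 7): e=[10,8,-6] → ·
    (4,3)@(9, 7): e=[14,4,-6] → ·
    (5,3)@(11, 7): e=[18,0,-6] → ·  [on edge]
  covered (2 px):
    · · · · · · · · ·
    · · · · · · · · ·
    · · · # # · · · ·
    · · · · · · · · ·
T2:
  2·area = 69  (B↔C swapped to make it positive)
  edge (18, 7)→(6, 4): d=(-12,-3) inclusive
  edge (6, 4)→(17, 1): d=(11,-3) inclusive
  edge (17, 1)→(18, 7): d=(1,6) inclusive
    (8,0)@(17, 1): e=[69,0,0] → #  [on edge]
    (5,1)@(11, 3): e=[27,4,38] → #
    (6,1)@(13, 3): e=[33,10,26] → #
    (7,1)@(15, 3): e=[39,16,14] → #
    (5,2)@(11, 5): e=[3,26,40] → #
    (5,3)@(11, 7): e=[-21,48,42] → ·
    (6,3)@(13, 7): e=[-15,54,30] → ·
    (7,3)@(15, 7): e=[-9,60,18] → ·
    (8,3)@(17, 7): e=[-3,66,6] → ·
  covered (9 px):
    · · · · · · · · #
    · · · · · # # # #
    · · · · · # # # #
    · · · · · · · · ·

Z-buffer (winner per pixel, '.' = empty):
  . . . . . . . . 2
  . . . . . 2 2 2 2
  . . . 1 1 2 2 2 2
  . . . . . . . . .

Result: 2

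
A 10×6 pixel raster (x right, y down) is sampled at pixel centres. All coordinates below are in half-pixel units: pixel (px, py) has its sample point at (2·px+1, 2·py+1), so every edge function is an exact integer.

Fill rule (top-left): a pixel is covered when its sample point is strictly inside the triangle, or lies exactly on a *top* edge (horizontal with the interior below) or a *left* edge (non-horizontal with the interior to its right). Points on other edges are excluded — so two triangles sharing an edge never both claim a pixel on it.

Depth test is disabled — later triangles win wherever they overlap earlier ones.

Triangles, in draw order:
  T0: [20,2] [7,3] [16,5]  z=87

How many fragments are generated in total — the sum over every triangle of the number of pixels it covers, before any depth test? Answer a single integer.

T0:
  2·area = 35  (B↔C swapped to make it positive)
  edge (20, 2)→(16, 5): d=(-4,3) right/bottom  bias=-1
  edge (16, 5)→(7, 3): d=(-9,-2) top-left  bias=+0
  edge (7, 3)→(20, 2): d=(13,-1) top-left  bias=+0
    (3,1)@(7, 3): e=[35,0,0] → #  [on edge]
    (4,1)@(9, 3): e=[29,4,2] → #
    (5,1)@(11, 3): e=[23,8,4] → #
    (6,1)@(13, 3): e=[17,12,6] → #
    (7,1)@(15, 3): e=[11,16,8] → #
    (8,1)@(17, 3): e=[5,20,10] → #
    (9,1)@(19, 3): e=[-1,24,12] → ·
    (3,2)@(7, 5): e=[27,-18,26] → ·
    (4,2)@(9, 5): e=[21,-14,28] → ·
    (5,2)@(11, 5): e=[15,-10,30] → ·
    (6,2)@(13, 5): e=[9,-6,32] → ·
    (7,2)@(15, 5): e=[3,-2,34] → ·
  covered (6 px):
    · · · · · · · · · ·
    · · · # # # # # # ·
    · · · · · · · · · ·
    · · · · · · · · · ·
    · · · · · · · · · ·
    · · · · · · · · · ·

Final: 6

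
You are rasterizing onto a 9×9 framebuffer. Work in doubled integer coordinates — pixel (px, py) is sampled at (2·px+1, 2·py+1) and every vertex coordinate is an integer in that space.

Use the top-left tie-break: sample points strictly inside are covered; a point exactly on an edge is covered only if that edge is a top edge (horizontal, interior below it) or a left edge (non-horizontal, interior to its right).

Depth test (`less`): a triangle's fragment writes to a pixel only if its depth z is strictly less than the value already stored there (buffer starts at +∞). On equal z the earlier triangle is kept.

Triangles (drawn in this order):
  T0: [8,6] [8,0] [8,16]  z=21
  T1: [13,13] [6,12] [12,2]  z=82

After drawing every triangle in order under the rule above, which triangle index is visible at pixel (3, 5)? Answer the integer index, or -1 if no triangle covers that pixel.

T0:
  degenerate (2·area = 0) — covers nothing
T1:
  2·area = 76
  edge (13, 13)→(6, 12): d=(-7,-1) top-left  bias=+0
  edge (6, 12)→(12, 2): d=(6,-10) top-left  bias=+0
  edge (12, 2)→(13, 13): d=(1,11) right/bottom  bias=-1
    (5,2)@(11, 5): e=[54,8,14] → X
    (6,2)@(13, 5): e=[56,28,-8] → .
    (4,3)@(9, 7): e=[38,0,38] → X  [on edge]
    (6,3)@(13, 7): e=[42,40,-6] → .
    (4,4)@(9, 9): e=[24,12,40] → X
    (6,4)@(13, 9): e=[28,52,-4] → .
    (3,5)@(7, 11): e=[8,4,64] → X
    (6,5)@(13, 11): e=[14,64,-2] → .
    (3,6)@(7, 13): e=[-6,16,66] → .
    (4,6)@(9, 13): e=[-4,36,44] → .
    (5,6)@(11, 13): e=[-2,56,22] → .
    (6,6)@(13, 13): e=[0,76,0] → .  [on edge]
    (1,8)@(3, 17): e=[-38,0,114] → .  [on edge]
  covered (8 px):
    . . . . . . . . .
    . . . . . . . . .
    . . . . . X . . .
    . . . . X X . . .
    . . . . X X . . .
    . . . X X X . . .
    . . . . . . . . .
    . . . . . . . . .
    . . . . . . . . .

Z-buffer (winner per pixel, '.' = empty):
  . . . . . . . . .
  . . . . . . . . .
  . . . . . 1 . . .
  . . . . 1 1 . . .
  . . . . 1 1 . . .
  . . . 1 1 1 . . .
  . . . . . . . . .
  . . . . . . . . .
  . . . . . . . . .

Final: 1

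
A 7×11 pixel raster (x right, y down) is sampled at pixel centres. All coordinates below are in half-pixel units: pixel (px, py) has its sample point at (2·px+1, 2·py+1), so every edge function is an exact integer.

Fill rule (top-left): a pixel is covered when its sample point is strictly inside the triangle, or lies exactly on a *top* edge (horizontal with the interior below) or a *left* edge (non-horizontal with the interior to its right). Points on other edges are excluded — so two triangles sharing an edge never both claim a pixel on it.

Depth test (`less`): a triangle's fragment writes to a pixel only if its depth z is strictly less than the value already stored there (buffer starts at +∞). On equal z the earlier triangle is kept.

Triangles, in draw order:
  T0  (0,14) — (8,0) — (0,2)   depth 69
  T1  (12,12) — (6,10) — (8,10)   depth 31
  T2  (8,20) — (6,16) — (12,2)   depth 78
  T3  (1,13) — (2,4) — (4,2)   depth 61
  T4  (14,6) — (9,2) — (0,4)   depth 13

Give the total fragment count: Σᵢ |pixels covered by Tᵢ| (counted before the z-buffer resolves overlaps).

T0:
  2·area = 96  (B↔C swapped to make it positive)
  edge (0, 14)→(0, 2): d=(0,-12) top-left  bias=+0
  edge (0, 2)→(8, 0): d=(8,-2) top-left  bias=+0
  edge (8, 0)→(0, 14): d=(-8,14) right/bottom  bias=-1
    (2,0)@(5, 1): e=[60,2,34] → X
    (3,0)@(7, 1): e=[84,6,6] → X
    (4,0)@(9, 1): e=[108,10,-22] → .
    (0,1)@(1, 3): e=[12,10,74] → X
    (1,1)@(3, 3): e=[36,14,46] → X
    (3,1)@(7, 3): e=[84,22,-10] → .
    (0,2)@(1, 5): e=[12,26,58] → X
    (3,2)@(7, 5): e=[84,38,-26] → .
    (0,3)@(1, 7): e=[12,42,42] → X
    (2,3)@(5, 7): e=[60,50,-14] → .
    (0,4)@(1, 9): e=[12,58,26] → X
    (1,4)@(3, 9): e=[36,62,-2] → .
  covered (12 px):
    . . X X . . .
    X X X . . . .
    X X X . . . .
    X X . . . . .
    X . . . . . .
    X . . . . . .
    . . . . . . .
    . . . . . . .
    . . . . . . .
    . . . . . . .
    . . . . . . .
T1:
  2·area = 4
  edge (12, 12)→(6, 10): d=(-6,-2) top-left  bias=+0
  edge (6, 10)→(8, 10): d=(2,0) top-left  bias=+0
  edge (8, 10)→(12, 12): d=(4,2) right/bottom  bias=-1
    (1,4)@(3, 9): e=[0,-2,6] → .  [on edge]
    (4,5)@(9, 11): e=[0,2,2] → X  [on edge]
    (5,5)@(11, 11): e=[4,2,-2] → .
    (4,6)@(9, 13): e=[-12,6,10] → .
  covered (1 px):
    . . . . . . .
    . . . . . . .
    . . . . . . .
    . . . . . . .
    . . . . . . .
    . . . . X . .
    . . . . . . .
    . . . . . . .
    . . . . . . .
    . . . . . . .
    . . . . . . .
T2:
  2·area = 52
  edge (8, 20)→(6, 16): d=(-2,-4) top-left  bias=+0
  edge (6, 16)→(12, 2): d=(6,-14) top-left  bias=+0
  edge (12, 2)→(8, 20): d=(-4,18) right/bottom  bias=-1
    (5,2)@(11, 5): e=[42,4,6] → X
    (6,2)@(13, 5): e=[50,32,-30] → .
    (5,3)@(11, 7): e=[38,16,-2] → .
    (4,4)@(9, 9): e=[26,0,26] → X  [on edge]
    (5,4)@(11, 9): e=[34,28,-10] → .
    (4,5)@(9, 11): e=[22,12,18] → X
    (5,5)@(11, 11): e=[30,40,-18] → .
    (4,6)@(9, 13): e=[18,24,10] → X
    (5,6)@(11, 13): e=[26,52,-26] → .
    (3,7)@(7, 15): e=[6,8,38] → X
    (5,7)@(11, 15): e=[22,64,-34] → .
    (3,8)@(7, 17): e=[2,20,30] → X
  covered (7 px):
    . . . . . . .
    . . . . . . .
    . . . . . X .
    . . . . . . .
    . . . . X . .
    . . . . X . .
    . . . . X . .
    . . . X X . .
    . . . X . . .
    . . . . . . .
    . . . . . . .
T3:
  2·area = 16
  edge (1, 13)→(2, 4): d=(1,-9) top-left  bias=+0
  edge (2, 4)→(4, 2): d=(2,-2) top-left  bias=+0
  edge (4, 2)→(1, 13): d=(-3,11) right/bottom  bias=-1
    (2,0)@(5, 1): e=[24,0,-8] → .  [on edge]
    (1,1)@(3, 3): e=[8,0,8] → X  [on edge]
    (2,1)@(5, 3): e=[26,4,-14] → .
    (0,2)@(1, 5): e=[-8,0,24] → .  [on edge]
    (1,2)@(3, 5): e=[10,4,2] → X
    (2,2)@(5, 5): e=[28,8,-20] → .
    (1,3)@(3, 7): e=[12,8,-4] → .
    (0,6)@(1, 13): e=[0,16,0] → .  [on edge]
  covered (2 px):
    . . . . . . .
    . X . . . . .
    . X . . . . .
    . . . . . . .
    . . . . . . .
    . . . . . . .
    . . . . . . .
    . . . . . . .
    . . . . . . .
    . . . . . . .
    . . . . . . .
T4:
  2·area = 46  (B↔C swapped to make it positive)
  edge (14, 6)→(0, 4): d=(-14,-2) top-left  bias=+0
  edge (0, 4)→(9, 2): d=(9,-2) top-left  bias=+0
  edge (9, 2)→(14, 6): d=(5,4) right/bottom  bias=-1
    (2,1)@(5, 3): e=[24,1,21] → X
    (3,1)@(7, 3): e=[28,5,13] → X
    (4,1)@(9, 3): e=[32,9,5] → X
    (5,1)@(11, 3): e=[36,13,-3] → .
    (2,2)@(5, 5): e=[-4,19,31] → .
    (3,2)@(7, 5): e=[0,23,23] → X  [on edge]
    (5,2)@(11, 5): e=[8,31,7] → X
    (6,2)@(13, 5): e=[12,35,-1] → .
    (3,3)@(7, 7): e=[-28,41,33] → .
    (4,3)@(9, 7): e=[-24,45,25] → .
    (5,3)@(11, 7): e=[-20,49,17] → .
  covered (6 px):
    . . . . . . .
    . . X X X . .
    . . . X X X .
    . . . . . . .
    . . . . . . .
    . . . . . . .
    . . . . . . .
    . . . . . . .
    . . . . . . .
    . . . . . . .
    . . . . . . .

Result: 28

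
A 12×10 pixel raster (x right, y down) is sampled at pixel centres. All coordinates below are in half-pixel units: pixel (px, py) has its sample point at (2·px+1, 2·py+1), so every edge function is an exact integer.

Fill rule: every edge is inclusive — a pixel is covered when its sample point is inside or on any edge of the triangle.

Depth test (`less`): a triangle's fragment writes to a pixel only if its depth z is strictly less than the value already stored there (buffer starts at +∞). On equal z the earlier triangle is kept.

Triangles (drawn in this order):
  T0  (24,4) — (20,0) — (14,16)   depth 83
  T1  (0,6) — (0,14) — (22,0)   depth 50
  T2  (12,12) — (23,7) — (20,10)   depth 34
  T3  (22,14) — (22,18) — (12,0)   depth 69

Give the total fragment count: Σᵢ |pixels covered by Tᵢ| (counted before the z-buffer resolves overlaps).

T0:
  2·area = 88  (B↔C swapped to make it positive)
  edge (24, 4)→(14, 16): d=(-10,12) inclusive
  edge (14, 16)→(20, 0): d=(6,-16) inclusive
  edge (20, 0)→(24, 4): d=(4,4) inclusive
    (10,0)@(21, 1): e=[66,22,0] → X  [on edge]
    (11,0)@(23, 1): e=[42,54,-8] → .
    (9,1)@(19, 3): e=[70,2,16] → X
    (11,1)@(23, 3): e=[22,66,0] → X  [on edge]
    (9,2)@(19, 5): e=[50,14,24] → X
    (9,3)@(19, 7): e=[30,26,32] → X
    (11,3)@(23, 7): e=[-18,90,16] → .
    (8,4)@(17, 9): e=[34,6,48] → X
    (10,4)@(21, 9): e=[-14,70,32] → .
    (8,5)@(17, 11): e=[14,18,56] → X
    (9,5)@(19, 11): e=[-10,50,48] → .
    (8,6)@(17, 13): e=[-6,30,64] → .
  covered (12 px):
    . . . . . . . . . . X .
    . . . . . . . . . X X X
    . . . . . . . . . X X X
    . . . . . . . . . X X .
    . . . . . . . . X X . .
    . . . . . . . . X . . .
    . . . . . . . . . . . .
    . . . . . . . . . . . .
    . . . . . . . . . . . .
    . . . . . . . . . . . .
T1:
  2·area = 176  (B↔C swapped to make it positive)
  edge (0, 6)→(22, 0): d=(22,-6) inclusive
  edge (22, 0)→(0, 14): d=(-22,14) inclusive
  edge (0, 14)→(0, 6): d=(0,-8) inclusive
    (9,0)@(19, 1): e=[4,20,152] → X
    (10,0)@(21, 1): e=[16,-8,168] → .
    (5,1)@(11, 3): e=[0,88,88] → X  [on edge]
    (6,1)@(13, 3): e=[12,60,104] → X
    (7,1)@(15, 3): e=[24,32,120] → X
    (8,1)@(17, 3): e=[36,4,136] → X
    (9,1)@(19, 3): e=[48,-24,152] → .
    (2,2)@(5, 5): e=[8,128,40] → X
    (3,2)@(7, 5): e=[20,100,56] → X
    (4,2)@(9, 5): e=[32,72,72] → X
    (7,2)@(15, 5): e=[68,-12,120] → .
    (8,2)@(17, 5): e=[80,-40,136] → .
    (5,3)@(11, 7): e=[88,0,88] → X  [on edge]
  covered (23 px):
    . . . . . . . . . X . .
    . . . . . X X X X . . .
    . . X X X X X . . . . .
    X X X X X X . . . . . .
    X X X X . . . . . . . .
    X X . . . . . . . . . .
    X . . . . . . . . . . .
    . . . . . . . . . . . .
    . . . . . . . . . . . .
    . . . . . . . . . . . .
T2:
  2·area = 18
  edge (12, 12)→(23, 7): d=(11,-5) inclusive
  edge (23, 7)→(20, 10): d=(-3,3) inclusive
  edge (20, 10)→(12, 12): d=(-8,2) inclusive
    (11,3)@(23, 7): e=[0,0,18] → X  [on edge]
    (9,4)@(19, 9): e=[2,6,10] → X
    (10,4)@(21, 9): e=[12,0,6] → X  [on edge]
    (11,4)@(23, 9): e=[22,-6,2] → .
    (7,5)@(15, 11): e=[4,12,2] → X
    (8,5)@(17, 11): e=[14,6,-2] → .
    (9,5)@(19, 11): e=[24,0,-6] → .  [on edge]
    (10,5)@(21, 11): e=[34,-6,-10] → .
    (7,6)@(15, 13): e=[26,6,-14] → .
    (8,6)@(17, 13): e=[36,0,-18] → .  [on edge]
    (7,7)@(15, 15): e=[48,0,-30] → .  [on edge]
    (0,8)@(1, 17): e=[0,36,-18] → .  [on edge]
    (6,8)@(13, 17): e=[60,0,-42] → .  [on edge]
    (5,9)@(11, 19): e=[72,0,-54] → .  [on edge]
  covered (4 px):
    . . . . . . . . . . . .
    . . . . . . . . . . . .
    . . . . . . . . . . . .
    . . . . . . . . . . . X
    . . . . . . . . . X X .
    . . . . . . . X . . . .
    . . . . . . . . . . . .
    . . . . . . . . . . . .
    . . . . . . . . . . . .
    . . . . . . . . . . . .
T3:
  2·area = 40
  edge (22, 14)→(22, 18): d=(0,4) inclusive
  edge (22, 18)→(12, 0): d=(-10,-18) inclusive
  edge (12, 0)→(22, 14): d=(10,14) inclusive
    (7,2)@(15, 5): e=[28,4,8] → X
    (8,2)@(17, 5): e=[20,40,-20] → .
    (7,3)@(15, 7): e=[28,-16,28] → .
    (8,3)@(17, 7): e=[20,20,0] → X  [on edge]
    (9,3)@(19, 7): e=[12,56,-28] → .
    (8,4)@(17, 9): e=[20,0,20] → X  [on edge]
    (9,4)@(19, 9): e=[12,36,-8] → .
    (8,5)@(17, 11): e=[20,-20,40] → .
    (9,5)@(19, 11): e=[12,16,12] → X
    (10,5)@(21, 11): e=[4,52,-16] → .
    (9,6)@(19, 13): e=[12,-4,32] → .
    (10,6)@(21, 13): e=[4,32,4] → X
  covered (6 px):
    . . . . . . . . . . . .
    . . . . . . . . . . . .
    . . . . . . . X . . . .
    . . . . . . . . X . . .
    . . . . . . . . X . . .
    . . . . . . . . . X . .
    . . . . . . . . . . X .
    . . . . . . . . . . X .
    . . . . . . . . . . . .
    . . . . . . . . . . . .

Result: 45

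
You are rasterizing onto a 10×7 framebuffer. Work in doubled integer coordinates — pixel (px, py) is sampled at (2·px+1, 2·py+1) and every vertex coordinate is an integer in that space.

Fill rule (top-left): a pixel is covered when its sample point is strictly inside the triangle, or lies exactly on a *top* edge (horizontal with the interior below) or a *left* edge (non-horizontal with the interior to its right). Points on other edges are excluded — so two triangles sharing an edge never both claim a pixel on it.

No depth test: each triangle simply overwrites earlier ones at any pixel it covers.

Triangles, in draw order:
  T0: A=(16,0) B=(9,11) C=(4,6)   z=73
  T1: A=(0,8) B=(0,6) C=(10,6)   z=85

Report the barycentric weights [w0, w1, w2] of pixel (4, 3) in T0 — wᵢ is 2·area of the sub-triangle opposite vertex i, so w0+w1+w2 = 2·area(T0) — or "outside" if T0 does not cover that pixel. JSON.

T0:
  2·area = 90
  edge (16, 0)→(9, 11): d=(-7,11) right/bottom  bias=-1
  edge (9, 11)→(4, 6): d=(-5,-5) top-left  bias=+0
  edge (4, 6)→(16, 0): d=(12,-6) top-left  bias=+0
    (7,0)@(15, 1): e=[4,80,6] → X
    (8,0)@(17, 1): e=[-18,90,18] → .
    (0,1)@(1, 3): e=[144,0,-54] → .  [on edge]
    (5,1)@(11, 3): e=[34,50,6] → X
    (6,1)@(13, 3): e=[12,60,18] → X
    (7,1)@(15, 3): e=[-10,70,30] → .
    (1,2)@(3, 5): e=[108,0,-18] → .  [on edge]
    (3,2)@(7, 5): e=[64,20,6] → X
    (4,2)@(9, 5): e=[42,30,18] → X
    (6,2)@(13, 5): e=[-2,50,42] → .
    (2,3)@(5, 7): e=[72,0,18] → X  [on edge]
    (6,3)@(13, 7): e=[-16,40,66] → .
    (3,4)@(7, 9): e=[36,0,54] → X  [on edge]
    (4,5)@(9, 11): e=[0,0,90] → .  [on edge]
    (5,6)@(11, 13): e=[-36,0,126] → .  [on edge]
  covered (12 px):
    . . . . . . . X . .
    . . . . . X X . . .
    . . . X X X . . . .
    . . X X X X . . . .
    . . . X X . . . . .
    . . . . . . . . . .
    . . . . . . . . . .
T1:
  2·area = 20
  edge (0, 8)→(0, 6): d=(0,-2) top-left  bias=+0
  edge (0, 6)→(10, 6): d=(10,0) top-left  bias=+0
  edge (10, 6)→(0, 8): d=(-10,2) right/bottom  bias=-1
    (7,2)@(15, 5): e=[30,-10,0] → .  [on edge]
    (0,3)@(1, 7): e=[2,10,8] → X
    (1,3)@(3, 7): e=[6,10,4] → X
    (2,3)@(5, 7): e=[10,10,0] → .  [on edge]
    (0,4)@(1, 9): e=[2,30,-12] → .
    (1,4)@(3, 9): e=[6,30,-16] → .
  covered (2 px):
    . . . . . . . . . .
    . . . . . . . . . .
    . . . . . . . . . .
    X X . . . . . . . .
    . . . . . . . . . .
    . . . . . . . . . .
    . . . . . . . . . .

Answer: [20,42,28]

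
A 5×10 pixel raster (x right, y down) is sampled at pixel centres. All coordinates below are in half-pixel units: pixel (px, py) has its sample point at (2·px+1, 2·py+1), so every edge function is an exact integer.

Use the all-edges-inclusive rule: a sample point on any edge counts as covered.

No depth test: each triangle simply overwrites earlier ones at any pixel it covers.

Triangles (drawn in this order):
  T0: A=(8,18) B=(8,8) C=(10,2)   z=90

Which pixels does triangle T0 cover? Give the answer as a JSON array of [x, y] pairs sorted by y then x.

T0:
  2·area = 20
  edge (8, 18)→(8, 8): d=(0,-10) inclusive
  edge (8, 8)→(10, 2): d=(2,-6) inclusive
  edge (10, 2)→(8, 18): d=(-2,16) inclusive
    (4,2)@(9, 5): e=[10,0,10] → X  [on edge]
    (4,3)@(9, 7): e=[10,4,6] → X
    (4,4)@(9, 9): e=[10,8,2] → X
    (3,5)@(7, 11): e=[-10,0,30] → .  [on edge]
    (4,5)@(9, 11): e=[10,12,-2] → .
    (2,8)@(5, 17): e=[-30,0,50] → .  [on edge]
  covered (3 px):
    . . . . .
    . . . . .
    . . . . X
    . . . . X
    . . . . X
    . . . . .
    . . . . .
    . . . . .
    . . . . .
    . . . . .

Answer: [[4,2],[4,3],[4,4]]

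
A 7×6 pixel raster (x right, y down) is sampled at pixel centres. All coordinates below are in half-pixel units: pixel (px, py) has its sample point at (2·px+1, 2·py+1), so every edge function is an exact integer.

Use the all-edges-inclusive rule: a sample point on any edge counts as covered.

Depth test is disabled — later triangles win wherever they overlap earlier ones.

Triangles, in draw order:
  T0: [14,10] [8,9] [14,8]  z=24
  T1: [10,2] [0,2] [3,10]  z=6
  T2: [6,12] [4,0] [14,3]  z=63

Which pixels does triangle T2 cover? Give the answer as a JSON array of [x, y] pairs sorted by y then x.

T0:
  2·area = 12
  edge (14, 10)→(8, 9): d=(-6,-1) inclusive
  edge (8, 9)→(14, 8): d=(6,-1) inclusive
  edge (14, 8)→(14, 10): d=(0,2) inclusive
    (4,4)@(9, 9): e=[1,1,10] → X
    (5,4)@(11, 9): e=[3,3,6] → X
    (6,4)@(13, 9): e=[5,5,2] → X
    (4,5)@(9, 11): e=[-11,13,10] → .
    (5,5)@(11, 11): e=[-9,15,6] → .
    (6,5)@(13, 11): e=[-7,17,2] → .
  covered (3 px):
    . . . . . . .
    . . . . . . .
    . . . . . . .
    . . . . . . .
    . . . . X X X
    . . . . . . .
T1:
  2·area = 80  (B↔C swapped to make it positive)
  edge (10, 2)→(3, 10): d=(-7,8) inclusive
  edge (3, 10)→(0, 2): d=(-3,-8) inclusive
  edge (0, 2)→(10, 2): d=(10,0) inclusive
    (0,1)@(1, 3): e=[65,5,10] → X
    (1,1)@(3, 3): e=[49,21,10] → X
    (2,1)@(5, 3): e=[33,37,10] → X
    (3,1)@(7, 3): e=[17,53,10] → X
    (4,1)@(9, 3): e=[1,69,10] → X
    (5,1)@(11, 3): e=[-15,85,10] → .
    (0,2)@(1, 5): e=[51,-1,30] → .
    (1,2)@(3, 5): e=[35,15,30] → X
    (4,2)@(9, 5): e=[-13,63,30] → .
    (1,3)@(3, 7): e=[21,9,50] → X
    (3,3)@(7, 7): e=[-11,41,50] → .
    (1,4)@(3, 9): e=[7,3,70] → X
  covered (11 px):
    . . . . . . .
    X X X X X . .
    . X X X . . .
    . X X . . . .
    . X . . . . .
    . . . . . . .
T2:
  2·area = 114
  edge (6, 12)→(4, 0): d=(-2,-12) inclusive
  edge (4, 0)→(14, 3): d=(10,3) inclusive
  edge (14, 3)→(6, 12): d=(-8,9) inclusive
    (2,0)@(5, 1): e=[10,7,97] → X
    (3,0)@(7, 1): e=[34,1,79] → X
    (4,0)@(9, 1): e=[58,-5,61] → .
    (2,1)@(5, 3): e=[6,27,81] → X
    (4,1)@(9, 3): e=[54,15,45] → X
    (5,1)@(11, 3): e=[78,9,27] → X
    (6,1)@(13, 3): e=[102,3,9] → X
    (2,2)@(5, 5): e=[2,47,65] → X
    (6,2)@(13, 5): e=[98,23,-7] → .
    (2,3)@(5, 7): e=[-2,67,49] → .
    (3,3)@(7, 7): e=[22,61,31] → X
    (5,3)@(11, 7): e=[70,49,-5] → .
  covered (14 px):
    . . X X . . .
    . . X X X X X
    . . X X X X .
    . . . X X . .
    . . . X . . .
    . . . . . . .

Final: [[2,0],[3,0],[2,1],[3,1],[4,1],[5,1],[6,1],[2,2],[3,2],[4,2],[5,2],[3,3],[4,3],[3,4]]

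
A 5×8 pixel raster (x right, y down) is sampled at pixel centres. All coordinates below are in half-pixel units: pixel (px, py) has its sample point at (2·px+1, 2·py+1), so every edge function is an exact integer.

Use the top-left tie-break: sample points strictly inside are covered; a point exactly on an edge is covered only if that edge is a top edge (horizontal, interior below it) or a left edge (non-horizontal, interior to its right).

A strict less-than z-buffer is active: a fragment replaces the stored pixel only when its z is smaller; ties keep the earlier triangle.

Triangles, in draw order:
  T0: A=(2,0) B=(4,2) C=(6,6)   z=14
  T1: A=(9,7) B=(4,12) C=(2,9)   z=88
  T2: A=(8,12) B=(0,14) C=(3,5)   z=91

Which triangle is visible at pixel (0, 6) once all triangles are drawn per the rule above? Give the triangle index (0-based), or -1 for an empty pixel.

T0:
  2·area = 4
  edge (2, 0)→(4, 2): d=(2,2) right/bottom  bias=-1
  edge (4, 2)→(6, 6): d=(2,4) right/bottom  bias=-1
  edge (6, 6)→(2, 0): d=(-4,-6) top-left  bias=+0
    (1,0)@(3, 1): e=[0,2,2] → ·  [on edge]
    (2,1)@(5, 3): e=[0,-2,6] → ·  [on edge]
    (3,2)@(7, 5): e=[0,-6,10] → ·  [on edge]
    (4,3)@(9, 7): e=[0,-10,14] → ·  [on edge]
  covered (0 px):
    · · · · ·
    · · · · ·
    · · · · ·
    · · · · ·
    · · · · ·
    · · · · ·
    · · · · ·
    · · · · ·
T1:
  2·area = 25
  edge (9, 7)→(4, 12): d=(-5,5) right/bottom  bias=-1
  edge (4, 12)→(2, 9): d=(-2,-3) top-left  bias=+0
  edge (2, 9)→(9, 7): d=(7,-2) top-left  bias=+0
    (4,3)@(9, 7): e=[0,25,0] → ·  [on edge]
    (1,4)@(3, 9): e=[20,3,2] → #
    (2,4)@(5, 9): e=[10,9,6] → #
    (3,4)@(7, 9): e=[0,15,10] → ·  [on edge]
    (1,5)@(3, 11): e=[10,-1,16] → ·
    (2,5)@(5, 11): e=[0,5,20] → ·  [on edge]
    (1,6)@(3, 13): e=[0,-5,30] → ·  [on edge]
    (0,7)@(1, 15): e=[0,-15,40] → ·  [on edge]
  covered (2 px):
    · · · · ·
    · · · · ·
    · · · · ·
    · · · · ·
    · # # · ·
    · · · · ·
    · · · · ·
    · · · · ·
T2:
  2·area = 66
  edge (8, 12)→(0, 14): d=(-8,2) right/bottom  bias=-1
  edge (0, 14)→(3, 5): d=(3,-9) top-left  bias=+0
  edge (3, 5)→(8, 12): d=(5,7) right/bottom  bias=-1
    (1,2)@(3, 5): e=[66,0,0] → ·  [on edge]
    (1,3)@(3, 7): e=[50,6,10] → #
    (2,3)@(5, 7): e=[46,24,-4] → ·
    (1,4)@(3, 9): e=[34,12,20] → #
    (2,4)@(5, 9): e=[30,30,6] → #
    (3,4)@(7, 9): e=[26,48,-8] → ·
    (0,5)@(1, 11): e=[22,0,44] → #  [on edge]
    (3,5)@(7, 11): e=[10,54,2] → #
    (4,5)@(9, 11): e=[6,72,-12] → ·
    (0,6)@(1, 13): e=[6,6,54] → #
    (2,6)@(5, 13): e=[-2,42,26] → ·
    (3,6)@(7, 13): e=[-6,60,12] → ·
  covered (9 px):
    · · · · ·
    · · · · ·
    · · · · ·
    · # · · ·
    · # # · ·
    # # # # ·
    # # · · ·
    · · · · ·

Z-buffer (winner per pixel, '.' = empty):
  . . . . .
  . . . . .
  . . . . .
  . 2 . . .
  . 1 1 . .
  2 2 2 2 .
  2 2 . . .
  . . . . .

Final: 2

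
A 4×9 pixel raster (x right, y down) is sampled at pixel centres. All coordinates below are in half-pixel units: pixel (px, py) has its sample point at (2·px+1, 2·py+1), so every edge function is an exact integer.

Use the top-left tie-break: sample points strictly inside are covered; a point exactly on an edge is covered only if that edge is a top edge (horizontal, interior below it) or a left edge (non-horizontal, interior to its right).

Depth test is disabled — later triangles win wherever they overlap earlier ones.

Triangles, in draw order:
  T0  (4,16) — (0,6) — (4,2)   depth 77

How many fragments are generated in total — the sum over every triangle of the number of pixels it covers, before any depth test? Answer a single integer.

T0:
  2·area = 56
  edge (4, 16)→(0, 6): d=(-4,-10) top-left  bias=+0
  edge (0, 6)→(4, 2): d=(4,-4) top-left  bias=+0
  edge (4, 2)→(4, 16): d=(0,14) right/bottom  bias=-1
    (2,0)@(5, 1): e=[70,0,-14] → ·  [on edge]
    (1,1)@(3, 3): e=[42,0,14] → #  [on edge]
    (2,1)@(5, 3): e=[62,8,-14] → ·
    (0,2)@(1, 5): e=[14,0,42] → #  [on edge]
    (2,2)@(5, 5): e=[54,16,-14] → ·
    (0,3)@(1, 7): e=[6,8,42] → #
    (2,3)@(5, 7): e=[46,24,-14] → ·
    (0,4)@(1, 9): e=[-2,16,42] → ·
    (1,4)@(3, 9): e=[18,24,14] → #
    (2,4)@(5, 9): e=[38,32,-14] → ·
    (1,5)@(3, 11): e=[10,32,14] → #
    (2,5)@(5, 11): e=[30,40,-14] → ·
  covered (8 px):
    · · · ·
    · # · ·
    # # · ·
    # # · ·
    · # · ·
    · # · ·
    · # · ·
    · · · ·
    · · · ·

Final: 8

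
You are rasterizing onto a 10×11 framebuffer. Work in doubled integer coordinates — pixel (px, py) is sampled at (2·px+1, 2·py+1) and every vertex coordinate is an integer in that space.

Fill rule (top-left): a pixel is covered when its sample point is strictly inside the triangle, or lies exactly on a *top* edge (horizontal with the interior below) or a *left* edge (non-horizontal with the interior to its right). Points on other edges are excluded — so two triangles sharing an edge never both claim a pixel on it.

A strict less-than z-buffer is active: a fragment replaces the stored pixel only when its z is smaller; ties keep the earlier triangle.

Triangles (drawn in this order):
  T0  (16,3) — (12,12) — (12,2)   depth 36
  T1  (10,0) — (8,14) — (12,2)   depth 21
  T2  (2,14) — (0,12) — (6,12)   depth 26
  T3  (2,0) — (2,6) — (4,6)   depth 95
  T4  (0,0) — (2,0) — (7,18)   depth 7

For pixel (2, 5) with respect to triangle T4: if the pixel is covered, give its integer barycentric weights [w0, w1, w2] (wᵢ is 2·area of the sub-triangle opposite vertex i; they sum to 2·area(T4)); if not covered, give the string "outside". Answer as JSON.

T0:
  2·area = 40
  edge (16, 3)→(12, 12): d=(-4,9) right/bottom  bias=-1
  edge (12, 12)→(12, 2): d=(0,-10) top-left  bias=+0
  edge (12, 2)→(16, 3): d=(4,1) right/bottom  bias=-1
    (6,1)@(13, 3): e=[27,10,3] → X
    (7,1)@(15, 3): e=[9,30,1] → X
    (8,1)@(17, 3): e=[-9,50,-1] → .
    (6,2)@(13, 5): e=[19,10,11] → X
    (8,2)@(17, 5): e=[-17,50,7] → .
    (6,3)@(13, 7): e=[11,10,19] → X
    (7,3)@(15, 7): e=[-7,30,17] → .
    (6,4)@(13, 9): e=[3,10,27] → X
    (7,4)@(15, 9): e=[-15,30,25] → .
    (6,5)@(13, 11): e=[-5,10,35] → .
  covered (6 px):
    . . . . . . . . . .
    . . . . . . X X . .
    . . . . . . X X . .
    . . . . . . X . . .
    . . . . . . X . . .
    . . . . . . . . . .
    . . . . . . . . . .
    . . . . . . . . . .
    . . . . . . . . . .
    . . . . . . . . . .
    . . . . . . . . . .
T1:
  2·area = 32  (B↔C swapped to make it positive)
  edge (10, 0)→(12, 2): d=(2,2) right/bottom  bias=-1
  edge (12, 2)→(8, 14): d=(-4,12) right/bottom  bias=-1
  edge (8, 14)→(10, 0): d=(2,-14) top-left  bias=+0
    (5,0)@(11, 1): e=[0,16,16] → .  [on edge]
    (5,1)@(11, 3): e=[4,8,20] → X
    (6,1)@(13, 3): e=[0,-16,48] → .  [on edge]
    (5,2)@(11, 5): e=[8,0,24] → .  [on edge]
    (7,2)@(15, 5): e=[0,-48,80] → .  [on edge]
    (4,3)@(9, 7): e=[16,16,0] → X  [on edge]
    (5,3)@(11, 7): e=[12,-8,28] → .
    (8,3)@(17, 7): e=[0,-80,112] → .  [on edge]
    (4,4)@(9, 9): e=[20,8,4] → X
    (5,4)@(11, 9): e=[16,-16,32] → .
    (9,4)@(19, 9): e=[0,-112,144] → .  [on edge]
    (4,5)@(9, 11): e=[24,0,8] → .  [on edge]
    (3,8)@(7, 17): e=[40,0,-8] → .  [on edge]
    (3,10)@(7, 21): e=[48,-16,0] → .  [on edge]
  covered (3 px):
    . . . . . . . . . .
    . . . . . X . . . .
    . . . . . . . . . .
    . . . . X . . . . .
    . . . . X . . . . .
    . . . . . . . . . .
    . . . . . . . . . .
    . . . . . . . . . .
    . . . . . . . . . .
    . . . . . . . . . .
    . . . . . . . . . .
T2:
  2·area = 12
  edge (2, 14)→(0, 12): d=(-2,-2) top-left  bias=+0
  edge (0, 12)→(6, 12): d=(6,0) top-left  bias=+0
  edge (6, 12)→(2, 14): d=(-4,2) right/bottom  bias=-1
    (0,6)@(1, 13): e=[0,6,6] → X  [on edge]
    (1,6)@(3, 13): e=[4,6,2] → X
    (2,6)@(5, 13): e=[8,6,-2] → .
    (0,7)@(1, 15): e=[-4,18,-2] → .
    (1,7)@(3, 15): e=[0,18,-6] → .  [on edge]
    (2,8)@(5, 17): e=[0,30,-18] → .  [on edge]
    (3,9)@(7, 19): e=[0,42,-30] → .  [on edge]
    (4,10)@(9, 21): e=[0,54,-42] → .  [on edge]
  covered (2 px):
    . . . . . . . . . .
    . . . . . . . . . .
    . . . . . . . . . .
    . . . . . . . . . .
    . . . . . . . . . .
    . . . . . . . . . .
    X X . . . . . . . .
    . . . . . . . . . .
    . . . . . . . . . .
    . . . . . . . . . .
    . . . . . . . . . .
T3:
  2·area = 12  (B↔C swapped to make it positive)
  edge (2, 0)→(4, 6): d=(2,6) right/bottom  bias=-1
  edge (4, 6)→(2, 6): d=(-2,0) right/bottom  bias=-1
  edge (2, 6)→(2, 0): d=(0,-6) top-left  bias=+0
    (1,1)@(3, 3): e=[0,6,6] → .  [on edge]
    (1,2)@(3, 5): e=[4,2,6] → X
    (2,2)@(5, 5): e=[-8,2,18] → .
    (1,3)@(3, 7): e=[8,-2,6] → .
    (2,4)@(5, 9): e=[0,-6,18] → .  [on edge]
    (3,7)@(7, 15): e=[0,-18,30] → .  [on edge]
    (4,10)@(9, 21): e=[0,-30,42] → .  [on edge]
  covered (1 px):
    . . . . . . . . . .
    . . . . . . . . . .
    . X . . . . . . . .
    . . . . . . . . . .
    . . . . . . . . . .
    . . . . . . . . . .
    . . . . . . . . . .
    . . . . . . . . . .
    . . . . . . . . . .
    . . . . . . . . . .
    . . . . . . . . . .
T4:
  2·area = 36
  edge (0, 0)→(2, 0): d=(2,0) top-left  bias=+0
  edge (2, 0)→(7, 18): d=(5,18) right/bottom  bias=-1
  edge (7, 18)→(0, 0): d=(-7,-18) top-left  bias=+0
    (0,0)@(1, 1): e=[2,23,11] → X
    (1,0)@(3, 1): e=[2,-13,47] → .
    (0,1)@(1, 3): e=[6,33,-3] → .
    (1,2)@(3, 5): e=[10,7,19] → X
    (2,2)@(5, 5): e=[10,-29,55] → .
    (1,3)@(3, 7): e=[14,17,5] → X
    (2,3)@(5, 7): e=[14,-19,41] → .
    (1,4)@(3, 9): e=[18,27,-9] → .
    (2,5)@(5, 11): e=[22,1,13] → X
    (3,5)@(7, 11): e=[22,-35,49] → .
    (2,6)@(5, 13): e=[26,11,-1] → .
  covered (4 px):
    X . . . . . . . . .
    . . . . . . . . . .
    . X . . . . . . . .
    . X . . . . . . . .
    . . . . . . . . . .
    . . X . . . . . . .
    . . . . . . . . . .
    . . . . . . . . . .
    . . . . . . . . . .
    . . . . . . . . . .
    . . . . . . . . . .

Final: [1,13,22]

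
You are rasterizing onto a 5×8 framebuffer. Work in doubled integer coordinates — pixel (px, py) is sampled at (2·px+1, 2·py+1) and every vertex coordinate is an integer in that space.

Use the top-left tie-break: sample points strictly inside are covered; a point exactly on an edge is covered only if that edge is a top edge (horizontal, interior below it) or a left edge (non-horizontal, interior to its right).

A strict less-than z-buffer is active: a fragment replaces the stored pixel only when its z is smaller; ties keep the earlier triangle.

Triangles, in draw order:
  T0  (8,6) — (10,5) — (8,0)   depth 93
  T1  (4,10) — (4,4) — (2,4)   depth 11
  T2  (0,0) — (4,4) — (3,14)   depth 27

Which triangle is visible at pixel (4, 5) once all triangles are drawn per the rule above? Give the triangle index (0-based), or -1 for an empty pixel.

T0:
  2·area = 12  (B↔C swapped to make it positive)
  edge (8, 6)→(8, 0): d=(0,-6) top-left  bias=+0
  edge (8, 0)→(10, 5): d=(2,5) right/bottom  bias=-1
  edge (10, 5)→(8, 6): d=(-2,1) right/bottom  bias=-1
    (4,1)@(9, 3): e=[6,1,5] → X
    (4,2)@(9, 5): e=[6,5,1] → X
    (4,3)@(9, 7): e=[6,9,-3] → .
  covered (2 px):
    . . . . .
    . . . . X
    . . . . X
    . . . . .
    . . . . .
    . . . . .
    . . . . .
    . . . . .
T1:
  2·area = 12  (B↔C swapped to make it positive)
  edge (4, 10)→(2, 4): d=(-2,-6) top-left  bias=+0
  edge (2, 4)→(4, 4): d=(2,0) top-left  bias=+0
  edge (4, 4)→(4, 10): d=(0,6) right/bottom  bias=-1
    (0,0)@(1, 1): e=[0,-6,18] → .  [on edge]
    (1,2)@(3, 5): e=[4,2,6] → X
    (2,2)@(5, 5): e=[16,2,-6] → .
    (1,3)@(3, 7): e=[0,6,6] → X  [on edge]
    (2,3)@(5, 7): e=[12,6,-6] → .
    (1,4)@(3, 9): e=[-4,10,6] → .
    (2,6)@(5, 13): e=[0,18,-6] → .  [on edge]
  covered (2 px):
    . . . . .
    . . . . .
    . X . . .
    . X . . .
    . . . . .
    . . . . .
    . . . . .
    . . . . .
T2:
  2·area = 44
  edge (0, 0)→(4, 4): d=(4,4) right/bottom  bias=-1
  edge (4, 4)→(3, 14): d=(-1,10) right/bottom  bias=-1
  edge (3, 14)→(0, 0): d=(-3,-14) top-left  bias=+0
    (0,0)@(1, 1): e=[0,33,11] → .  [on edge]
    (0,1)@(1, 3): e=[8,31,5] → X
    (1,1)@(3, 3): e=[0,11,33] → .  [on edge]
    (0,2)@(1, 5): e=[16,29,-1] → .
    (1,2)@(3, 5): e=[8,9,27] → X
    (2,2)@(5, 5): e=[0,-11,55] → .  [on edge]
    (1,3)@(3, 7): e=[16,7,21] → X
    (2,3)@(5, 7): e=[8,-13,49] → .
    (3,3)@(7, 7): e=[0,-33,77] → .  [on edge]
    (1,4)@(3, 9): e=[24,5,15] → X
    (2,4)@(5, 9): e=[16,-15,43] → .
    (4,4)@(9, 9): e=[0,-55,99] → .  [on edge]
  covered (6 px):
    . . . . .
    X . . . .
    . X . . .
    . X . . .
    . X . . .
    . X . . .
    . X . . .
    . . . . .

Z-buffer (winner per pixel, '.' = empty):
  . . . . .
  2 . . . 0
  . 1 . . 0
  . 1 . . .
  . 2 . . .
  . 2 . . .
  . 2 . . .
  . . . . .

Final: -1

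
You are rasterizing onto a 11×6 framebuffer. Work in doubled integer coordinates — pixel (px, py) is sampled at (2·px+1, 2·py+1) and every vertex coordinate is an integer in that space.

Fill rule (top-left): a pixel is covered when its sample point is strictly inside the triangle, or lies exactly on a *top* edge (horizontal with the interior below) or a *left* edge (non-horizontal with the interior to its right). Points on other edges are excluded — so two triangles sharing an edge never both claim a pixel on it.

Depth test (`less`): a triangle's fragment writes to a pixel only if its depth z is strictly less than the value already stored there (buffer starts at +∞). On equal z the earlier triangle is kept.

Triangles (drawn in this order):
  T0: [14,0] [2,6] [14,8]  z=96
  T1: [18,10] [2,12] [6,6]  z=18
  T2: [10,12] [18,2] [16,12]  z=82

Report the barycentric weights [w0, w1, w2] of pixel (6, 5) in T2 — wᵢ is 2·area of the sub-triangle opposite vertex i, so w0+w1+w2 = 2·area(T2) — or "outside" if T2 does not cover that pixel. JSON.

T0:
  2·area = 96  (B↔C swapped to make it positive)
  edge (14, 0)→(14, 8): d=(0,8) right/bottom  bias=-1
  edge (14, 8)→(2, 6): d=(-12,-2) top-left  bias=+0
  edge (2, 6)→(14, 0): d=(12,-6) top-left  bias=+0
    (6,0)@(13, 1): e=[8,82,6] → X
    (7,0)@(15, 1): e=[-8,86,18] → .
    (4,1)@(9, 3): e=[40,50,6] → X
    (5,1)@(11, 3): e=[24,54,18] → X
    (7,1)@(15, 3): e=[-8,62,42] → .
    (2,2)@(5, 5): e=[72,18,6] → X
    (3,2)@(7, 5): e=[56,22,18] → X
    (7,2)@(15, 5): e=[-8,38,66] → .
    (2,3)@(5, 7): e=[72,-6,30] → .
    (3,3)@(7, 7): e=[56,-2,42] → .
    (4,3)@(9, 7): e=[40,2,54] → X
    (7,3)@(15, 7): e=[-8,14,90] → .
  covered (12 px):
    . . . . . . X . . . .
    . . . . X X X . . . .
    . . X X X X X . . . .
    . . . . X X X . . . .
    . . . . . . . . . . .
    . . . . . . . . . . .
T1:
  2·area = 88
  edge (18, 10)→(2, 12): d=(-16,2) right/bottom  bias=-1
  edge (2, 12)→(6, 6): d=(4,-6) top-left  bias=+0
  edge (6, 6)→(18, 10): d=(12,4) right/bottom  bias=-1
    (1,2)@(3, 5): e=[110,-22,0] → .  [on edge]
    (3,3)@(7, 7): e=[70,10,8] → X
    (4,3)@(9, 7): e=[66,22,0] → .  [on edge]
    (2,4)@(5, 9): e=[42,6,40] → X
    (4,4)@(9, 9): e=[34,30,24] → X
    (5,4)@(11, 9): e=[30,42,16] → X
    (6,4)@(13, 9): e=[26,54,8] → X
    (7,4)@(15, 9): e=[22,66,0] → .  [on edge]
    (1,5)@(3, 11): e=[14,2,72] → X
    (5,5)@(11, 11): e=[-2,50,40] → .
    (6,5)@(13, 11): e=[-6,62,32] → .
    (10,5)@(21, 11): e=[-22,110,0] → .  [on edge]
  covered (10 px):
    . . . . . . . . . . .
    . . . . . . . . . . .
    . . . . . . . . . . .
    . . . X . . . . . . .
    . . X X X X X . . . .
    . X X X X . . . . . .
T2:
  2·area = 60
  edge (10, 12)→(18, 2): d=(8,-10) top-left  bias=+0
  edge (18, 2)→(16, 12): d=(-2,10) right/bottom  bias=-1
  edge (16, 12)→(10, 12): d=(-6,0) right/bottom  bias=-1
    (8,2)@(17, 5): e=[14,4,42] → X
    (9,2)@(19, 5): e=[34,-16,42] → .
    (7,3)@(15, 7): e=[10,20,30] → X
    (8,3)@(17, 7): e=[30,0,30] → .  [on edge]
    (6,4)@(13, 9): e=[6,36,18] → X
    (8,4)@(17, 9): e=[46,-4,18] → .
    (5,5)@(11, 11): e=[2,52,6] → X
    (8,5)@(17, 11): e=[62,-8,6] → .
  covered (7 px):
    . . . . . . . . . . .
    . . . . . . . . . . .
    . . . . . . . . X . .
    . . . . . . . X . . .
    . . . . . . X X . . .
    . . . . . X X X . . .

Final: [32,6,22]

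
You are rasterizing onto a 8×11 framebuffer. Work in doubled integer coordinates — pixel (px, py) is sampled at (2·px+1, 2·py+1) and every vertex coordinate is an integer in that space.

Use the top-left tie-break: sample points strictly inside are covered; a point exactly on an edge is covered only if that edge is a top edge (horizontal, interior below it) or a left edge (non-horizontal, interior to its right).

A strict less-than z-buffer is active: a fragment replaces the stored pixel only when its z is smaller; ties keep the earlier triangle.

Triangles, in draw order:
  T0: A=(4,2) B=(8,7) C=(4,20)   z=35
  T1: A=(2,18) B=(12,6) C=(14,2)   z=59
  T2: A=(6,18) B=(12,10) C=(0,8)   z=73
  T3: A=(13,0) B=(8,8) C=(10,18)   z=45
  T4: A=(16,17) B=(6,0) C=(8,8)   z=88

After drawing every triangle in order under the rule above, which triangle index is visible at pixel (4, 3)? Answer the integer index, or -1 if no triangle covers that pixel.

T0:
  2·area = 72
  edge (4, 2)→(8, 7): d=(4,5) right/bottom  bias=-1
  edge (8, 7)→(4, 20): d=(-4,13) right/bottom  bias=-1
  edge (4, 20)→(4, 2): d=(0,-18) top-left  bias=+0
    (2,2)@(5, 5): e=[7,47,18] → #
    (3,2)@(7, 5): e=[-3,21,54] → ·
    (2,3)@(5, 7): e=[15,39,18] → #
    (3,3)@(7, 7): e=[5,13,54] → #
    (4,3)@(9, 7): e=[-5,-13,90] → ·
    (2,4)@(5, 9): e=[23,31,18] → #
    (4,4)@(9, 9): e=[3,-21,90] → ·
    (2,5)@(5, 11): e=[31,23,18] → #
    (3,5)@(7, 11): e=[21,-3,54] → ·
    (2,6)@(5, 13): e=[39,15,18] → #
    (3,6)@(7, 13): e=[29,-11,54] → ·
    (2,7)@(5, 15): e=[47,7,18] → #
  covered (8 px):
    · · · · · · · ·
    · · · · · · · ·
    · · # · · · · ·
    · · # # · · · ·
    · · # # · · · ·
    · · # · · · · ·
    · · # · · · · ·
    · · # · · · · ·
    · · · · · · · ·
    · · · · · · · ·
    · · · · · · · ·
T1:
  2·area = 16  (B↔C swapped to make it positive)
  edge (2, 18)→(14, 2): d=(12,-16) top-left  bias=+0
  edge (14, 2)→(12, 6): d=(-2,4) right/bottom  bias=-1
  edge (12, 6)→(2, 18): d=(-10,12) right/bottom  bias=-1
    (5,3)@(11, 7): e=[12,2,2] → #
    (6,3)@(13, 7): e=[44,-6,-22] → ·
    (4,4)@(9, 9): e=[4,6,6] → #
    (5,4)@(11, 9): e=[36,-2,-18] → ·
    (4,5)@(9, 11): e=[28,2,-14] → ·
  covered (2 px):
    · · · · · · · ·
    · · · · · · · ·
    · · · · · · · ·
    · · · · · # · ·
    · · · · # · · ·
    · · · · · · · ·
    · · · · · · · ·
    · · · · · · · ·
    · · · · · · · ·
    · · · · · · · ·
    · · · · · · · ·
T2:
  2·area = 108  (B↔C swapped to make it positive)
  edge (6, 18)→(0, 8): d=(-6,-10) top-left  bias=+0
  edge (0, 8)→(12, 10): d=(12,2) right/bottom  bias=-1
  edge (12, 10)→(6, 18): d=(-6,8) right/bottom  bias=-1
    (0,4)@(1, 9): e=[4,10,94] → #
    (1,4)@(3, 9): e=[24,6,78] → #
    (2,4)@(5, 9): e=[44,2,62] → #
    (3,4)@(7, 9): e=[64,-2,46] → ·
    (0,5)@(1, 11): e=[-8,34,82] → ·
    (1,5)@(3, 11): e=[12,30,66] → #
    (3,5)@(7, 11): e=[52,22,34] → #
    (4,5)@(9, 11): e=[72,18,18] → #
    (5,5)@(11, 11): e=[92,14,2] → #
    (6,5)@(13, 11): e=[112,10,-14] → ·
    (1,6)@(3, 13): e=[0,54,54] → #  [on edge]
    (5,6)@(11, 13): e=[80,38,-10] → ·
  covered (14 px):
    · · · · · · · ·
    · · · · · · · ·
    · · · · · · · ·
    · · · · · · · ·
    # # # · · · · ·
    · # # # # # · ·
    · # # # # · · ·
    · · # # · · · ·
    · · · · · · · ·
    · · · · · · · ·
    · · · · · · · ·
T3:
  2·area = 66  (B↔C swapped to make it positive)
  edge (13, 0)→(10, 18): d=(-3,18) right/bottom  bias=-1
  edge (10, 18)→(8, 8): d=(-2,-10) top-left  bias=+0
  edge (8, 8)→(13, 0): d=(5,-8) top-left  bias=+0
    (3,1)@(7, 3): e=[99,0,-33] → ·  [on edge]
    (5,2)@(11, 5): e=[21,36,9] → #
    (6,2)@(13, 5): e=[-15,56,25] → ·
    (4,3)@(9, 7): e=[51,12,3] → #
    (6,3)@(13, 7): e=[-21,52,35] → ·
    (4,4)@(9, 9): e=[45,8,13] → #
    (6,4)@(13, 9): e=[-27,48,45] → ·
    (4,5)@(9, 11): e=[39,4,23] → #
    (6,5)@(13, 11): e=[-33,44,55] → ·
    (4,6)@(9, 13): e=[33,0,33] → #  [on edge]
    (5,6)@(11, 13): e=[-3,20,49] → ·
    (4,7)@(9, 15): e=[27,-4,43] → ·
  covered (8 px):
    · · · · · · · ·
    · · · · · · · ·
    · · · · · # · ·
    · · · · # # · ·
    · · · · # # · ·
    · · · · # # · ·
    · · · · # · · ·
    · · · · · · · ·
    · · · · · · · ·
    · · · · · · · ·
    · · · · · · · ·
T4:
  2·area = 46  (B↔C swapped to make it positive)
  edge (16, 17)→(8, 8): d=(-8,-9) top-left  bias=+0
  edge (8, 8)→(6, 0): d=(-2,-8) top-left  bias=+0
  edge (6, 0)→(16, 17): d=(10,17) right/bottom  bias=-1
    (3,1)@(7, 3): e=[31,2,13] → #
    (4,1)@(9, 3): e=[49,18,-21] → ·
    (3,2)@(7, 5): e=[15,-2,33] → ·
    (4,3)@(9, 7): e=[17,10,19] → #
    (5,3)@(11, 7): e=[35,26,-15] → ·
    (4,4)@(9, 9): e=[1,6,39] → #
    (5,4)@(11, 9): e=[19,22,5] → #
    (6,4)@(13, 9): e=[37,38,-29] → ·
    (4,5)@(9, 11): e=[-15,2,59] → ·
    (5,5)@(11, 11): e=[3,18,25] → #
    (6,5)@(13, 11): e=[21,34,-9] → ·
    (5,6)@(11, 13): e=[-13,14,45] → ·
  covered (6 px):
    · · · · · · · ·
    · · · # · · · ·
    · · · · · · · ·
    · · · · # · · ·
    · · · · # # · ·
    · · · · · # · ·
    · · · · · · # ·
    · · · · · · · ·
    · · · · · · · ·
    · · · · · · · ·
    · · · · · · · ·

Z-buffer (winner per pixel, '.' = empty):
  . . . . . . . .
  . . . 4 . . . .
  . . 0 . . 3 . .
  . . 0 0 3 3 . .
  2 2 0 0 3 3 . .
  . 2 0 2 3 3 . .
  . 2 0 2 3 . 4 .
  . . 0 2 . . . .
  . . . . . . . .
  . . . . . . . .
  . . . . . . . .

Answer: 3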